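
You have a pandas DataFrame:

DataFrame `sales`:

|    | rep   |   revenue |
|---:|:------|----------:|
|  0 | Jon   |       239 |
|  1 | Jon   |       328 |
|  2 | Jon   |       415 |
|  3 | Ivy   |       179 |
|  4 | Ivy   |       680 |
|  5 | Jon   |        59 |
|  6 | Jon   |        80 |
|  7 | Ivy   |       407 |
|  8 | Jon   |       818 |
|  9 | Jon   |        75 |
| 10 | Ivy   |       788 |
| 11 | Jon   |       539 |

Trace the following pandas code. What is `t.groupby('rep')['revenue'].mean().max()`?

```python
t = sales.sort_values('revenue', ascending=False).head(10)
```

sort by revenue descending:
    rep  revenue
8   Jon      818
10  Ivy      788
4   Ivy      680
11  Jon      539
2   Jon      415
7   Ivy      407
1   Jon      328
0   Jon      239
3   Ivy      179
6   Jon       80
9   Jon       75
5   Jon       59
take first 10 rows:
    rep  revenue
8   Jon      818
10  Ivy      788
4   Ivy      680
11  Jon      539
2   Jon      415
7   Ivy      407
1   Jon      328
0   Jon      239
3   Ivy      179
6   Jon       80
group by rep, mean of revenue:
rep
Ivy    513.500000
Jon    403.166667
Name: revenue, dtype: float64

513.5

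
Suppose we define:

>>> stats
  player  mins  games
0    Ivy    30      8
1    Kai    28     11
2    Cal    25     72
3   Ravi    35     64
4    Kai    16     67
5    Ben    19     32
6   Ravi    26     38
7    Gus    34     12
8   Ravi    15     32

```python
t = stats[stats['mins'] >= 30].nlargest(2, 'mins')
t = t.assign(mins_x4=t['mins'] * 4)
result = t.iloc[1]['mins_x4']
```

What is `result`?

136

filter rows where mins >= 30:
  player  mins  games
0    Ivy    30      8
3   Ravi    35     64
7    Gus    34     12
take 2 rows with largest mins:
  player  mins  games
3   Ravi    35     64
7    Gus    34     12
add column mins_x4 = t['mins'] * 4:
  player  mins  games  mins_x4
3   Ravi    35     64      140
7    Gus    34     12      136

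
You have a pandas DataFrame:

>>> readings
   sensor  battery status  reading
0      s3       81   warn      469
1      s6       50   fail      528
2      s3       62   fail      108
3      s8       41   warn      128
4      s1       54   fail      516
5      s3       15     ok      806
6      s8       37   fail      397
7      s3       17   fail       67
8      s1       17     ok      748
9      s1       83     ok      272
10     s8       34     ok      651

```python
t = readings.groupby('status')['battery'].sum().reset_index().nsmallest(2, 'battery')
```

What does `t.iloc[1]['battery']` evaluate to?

149

group by status, sum of battery:
status
fail    220
ok      149
warn    122
Name: battery, dtype: int64
reset_index():
  status  battery
0   fail      220
1     ok      149
2   warn      122
take 2 rows with smallest battery:
  status  battery
2   warn      122
1     ok      149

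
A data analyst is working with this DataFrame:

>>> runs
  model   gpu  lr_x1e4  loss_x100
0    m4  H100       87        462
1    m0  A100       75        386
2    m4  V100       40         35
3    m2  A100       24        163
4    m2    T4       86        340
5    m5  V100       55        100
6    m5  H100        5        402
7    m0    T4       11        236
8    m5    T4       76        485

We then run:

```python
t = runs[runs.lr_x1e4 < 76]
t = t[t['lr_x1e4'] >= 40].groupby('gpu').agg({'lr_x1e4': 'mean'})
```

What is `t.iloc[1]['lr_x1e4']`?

47.5

filter rows where lr_x1e4 < 76:
  model   gpu  lr_x1e4  loss_x100
1    m0  A100       75        386
2    m4  V100       40         35
3    m2  A100       24        163
5    m5  V100       55        100
6    m5  H100        5        402
7    m0    T4       11        236
filter rows where lr_x1e4 >= 40:
  model   gpu  lr_x1e4  loss_x100
1    m0  A100       75        386
2    m4  V100       40         35
5    m5  V100       55        100
group by gpu, mean of lr_x1e4:
      lr_x1e4
gpu          
A100     75.0
V100     47.5
Taking the value at position 1, column 'lr_x1e4' gives 47.5.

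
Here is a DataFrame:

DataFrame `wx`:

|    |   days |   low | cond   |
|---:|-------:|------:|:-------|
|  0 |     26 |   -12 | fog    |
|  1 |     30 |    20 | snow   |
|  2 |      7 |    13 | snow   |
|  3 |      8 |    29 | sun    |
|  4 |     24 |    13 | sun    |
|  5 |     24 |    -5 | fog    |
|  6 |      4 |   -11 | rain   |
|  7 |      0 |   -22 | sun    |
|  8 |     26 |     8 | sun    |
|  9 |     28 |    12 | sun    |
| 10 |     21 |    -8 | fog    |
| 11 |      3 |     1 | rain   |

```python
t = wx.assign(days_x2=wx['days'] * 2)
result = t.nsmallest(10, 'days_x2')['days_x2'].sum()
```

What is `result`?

add column days_x2 = wx['days'] * 2:
    days  low  cond  days_x2
0     26  -12   fog       52
1     30   20  snow       60
2      7   13  snow       14
3      8   29   sun       16
4     24   13   sun       48
5     24   -5   fog       48
6      4  -11  rain        8
7      0  -22   sun        0
8     26    8   sun       52
9     28   12   sun       56
10    21   -8   fog       42
11     3    1  rain        6
take 10 rows with smallest days_x2:
    days  low  cond  days_x2
7      0  -22   sun        0
11     3    1  rain        6
6      4  -11  rain        8
2      7   13  snow       14
3      8   29   sun       16
10    21   -8   fog       42
4     24   13   sun       48
5     24   -5   fog       48
0     26  -12   fog       52
8     26    8   sun       52
Hence 286.

286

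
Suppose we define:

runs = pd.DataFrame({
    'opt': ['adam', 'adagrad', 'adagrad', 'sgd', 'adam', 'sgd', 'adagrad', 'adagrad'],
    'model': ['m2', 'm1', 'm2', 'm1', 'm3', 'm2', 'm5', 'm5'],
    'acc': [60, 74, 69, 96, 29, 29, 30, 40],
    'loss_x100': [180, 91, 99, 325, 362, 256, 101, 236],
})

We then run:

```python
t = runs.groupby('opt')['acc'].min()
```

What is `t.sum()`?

88

group by opt, min of acc:
opt
adagrad    30
adam       29
sgd        29
Name: acc, dtype: int64
Hence 88.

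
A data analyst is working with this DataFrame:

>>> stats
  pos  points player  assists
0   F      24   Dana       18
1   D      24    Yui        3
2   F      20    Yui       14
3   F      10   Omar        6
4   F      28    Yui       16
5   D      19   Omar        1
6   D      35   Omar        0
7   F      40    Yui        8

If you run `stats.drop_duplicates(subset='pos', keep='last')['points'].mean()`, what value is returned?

37.5

drop duplicate pos (keep=last):
  pos  points player  assists
6   D      35   Omar        0
7   F      40    Yui        8
Then the mean of column 'points': 37.5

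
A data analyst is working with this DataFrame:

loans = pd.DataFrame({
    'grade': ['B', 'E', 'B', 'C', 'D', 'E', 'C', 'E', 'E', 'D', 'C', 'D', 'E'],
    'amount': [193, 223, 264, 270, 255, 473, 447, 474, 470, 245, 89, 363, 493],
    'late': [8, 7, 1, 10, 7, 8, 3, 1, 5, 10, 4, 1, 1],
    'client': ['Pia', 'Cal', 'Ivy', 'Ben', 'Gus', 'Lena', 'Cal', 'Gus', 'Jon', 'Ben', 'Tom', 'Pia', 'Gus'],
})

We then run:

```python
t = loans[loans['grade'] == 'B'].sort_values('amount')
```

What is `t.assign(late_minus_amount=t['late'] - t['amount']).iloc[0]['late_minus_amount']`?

-185

filter rows where grade == 'B':
  grade  amount  late client
0     B     193     8    Pia
2     B     264     1    Ivy
sort by amount:
  grade  amount  late client
0     B     193     8    Pia
2     B     264     1    Ivy
add column late_minus_amount = t['late'] - t['amount']:
  grade  amount  late client  late_minus_amount
0     B     193     8    Pia               -185
2     B     264     1    Ivy               -263
Hence -185.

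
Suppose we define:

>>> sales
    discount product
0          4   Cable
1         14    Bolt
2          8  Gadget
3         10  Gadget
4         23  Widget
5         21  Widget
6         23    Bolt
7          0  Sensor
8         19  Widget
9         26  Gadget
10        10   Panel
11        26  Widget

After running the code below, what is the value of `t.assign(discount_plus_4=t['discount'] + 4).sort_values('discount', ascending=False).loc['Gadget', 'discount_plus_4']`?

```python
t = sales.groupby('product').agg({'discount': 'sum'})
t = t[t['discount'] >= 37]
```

48

group by product, sum of discount:
         discount
product          
Bolt           37
Cable           4
Gadget         44
Panel          10
Sensor          0
Widget         89
filter rows where discount >= 37:
         discount
product          
Bolt           37
Gadget         44
Widget         89
add column discount_plus_4 = t['discount'] + 4:
         discount  discount_plus_4
product                           
Bolt           37               41
Gadget         44               48
Widget         89               93
sort by discount descending:
         discount  discount_plus_4
product                           
Widget         89               93
Gadget         44               48
Bolt           37               41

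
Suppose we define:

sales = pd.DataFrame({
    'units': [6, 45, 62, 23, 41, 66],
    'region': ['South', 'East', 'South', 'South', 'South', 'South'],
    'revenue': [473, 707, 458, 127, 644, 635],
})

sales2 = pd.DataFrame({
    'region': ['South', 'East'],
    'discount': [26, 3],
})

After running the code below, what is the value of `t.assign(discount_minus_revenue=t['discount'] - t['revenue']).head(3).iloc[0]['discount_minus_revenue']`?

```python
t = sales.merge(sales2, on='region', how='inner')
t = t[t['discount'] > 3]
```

-447

merge on 'region' (how='inner') → 6 rows:
   units region  revenue  discount
0      6  South      473        26
1     45   East      707         3
2     62  South      458        26
3     23  South      127        26
4     41  South      644        26
5     66  South      635        26
filter rows where discount > 3:
   units region  revenue  discount
0      6  South      473        26
2     62  South      458        26
3     23  South      127        26
4     41  South      644        26
5     66  South      635        26
add column discount_minus_revenue = t['discount'] - t['revenue']:
   units region  revenue  discount  discount_minus_revenue
0      6  South      473        26                    -447
2     62  South      458        26                    -432
3     23  South      127        26                    -101
4     41  South      644        26                    -618
5     66  South      635        26                    -609
take first 3 rows:
   units region  revenue  discount  discount_minus_revenue
0      6  South      473        26                    -447
2     62  South      458        26                    -432
3     23  South      127        26                    -101
Reading off the value at position 0, column 'discount_minus_revenue', we get -447.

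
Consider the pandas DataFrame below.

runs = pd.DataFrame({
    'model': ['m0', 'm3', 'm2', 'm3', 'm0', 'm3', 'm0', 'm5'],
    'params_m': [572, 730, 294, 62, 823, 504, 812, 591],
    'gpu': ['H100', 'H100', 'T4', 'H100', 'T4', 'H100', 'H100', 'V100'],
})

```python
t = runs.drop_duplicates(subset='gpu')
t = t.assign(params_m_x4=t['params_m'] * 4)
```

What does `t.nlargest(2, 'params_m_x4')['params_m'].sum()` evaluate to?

drop duplicate gpu (keep=first):
  model  params_m   gpu
0    m0       572  H100
2    m2       294    T4
7    m5       591  V100
add column params_m_x4 = t['params_m'] * 4:
  model  params_m   gpu  params_m_x4
0    m0       572  H100         2288
2    m2       294    T4         1176
7    m5       591  V100         2364
take 2 rows with largest params_m_x4:
  model  params_m   gpu  params_m_x4
7    m5       591  V100         2364
0    m0       572  H100         2288

1163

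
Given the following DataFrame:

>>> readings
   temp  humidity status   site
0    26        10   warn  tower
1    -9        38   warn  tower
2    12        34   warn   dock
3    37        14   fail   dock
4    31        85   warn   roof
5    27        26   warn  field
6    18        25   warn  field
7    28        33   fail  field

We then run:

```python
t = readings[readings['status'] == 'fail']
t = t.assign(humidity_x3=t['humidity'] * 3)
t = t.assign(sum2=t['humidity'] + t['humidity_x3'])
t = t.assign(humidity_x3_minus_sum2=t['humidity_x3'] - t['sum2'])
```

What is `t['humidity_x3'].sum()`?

141

filter rows where status == 'fail':
   temp  humidity status   site
3    37        14   fail   dock
7    28        33   fail  field
add column humidity_x3 = t['humidity'] * 3:
   temp  humidity status   site  humidity_x3
3    37        14   fail   dock           42
7    28        33   fail  field           99
add column sum2 = t['humidity'] + t['humidity_x3']:
   temp  humidity status   site  humidity_x3  sum2
3    37        14   fail   dock           42    56
7    28        33   fail  field           99   132
add column humidity_x3_minus_sum2 = t['humidity_x3'] - t['sum2']:
   temp  humidity status   site  humidity_x3  sum2  humidity_x3_minus_sum2
3    37        14   fail   dock           42    56                     -14
7    28        33   fail  field           99   132                     -33
Finally, sum of column 'humidity_x3' = 141.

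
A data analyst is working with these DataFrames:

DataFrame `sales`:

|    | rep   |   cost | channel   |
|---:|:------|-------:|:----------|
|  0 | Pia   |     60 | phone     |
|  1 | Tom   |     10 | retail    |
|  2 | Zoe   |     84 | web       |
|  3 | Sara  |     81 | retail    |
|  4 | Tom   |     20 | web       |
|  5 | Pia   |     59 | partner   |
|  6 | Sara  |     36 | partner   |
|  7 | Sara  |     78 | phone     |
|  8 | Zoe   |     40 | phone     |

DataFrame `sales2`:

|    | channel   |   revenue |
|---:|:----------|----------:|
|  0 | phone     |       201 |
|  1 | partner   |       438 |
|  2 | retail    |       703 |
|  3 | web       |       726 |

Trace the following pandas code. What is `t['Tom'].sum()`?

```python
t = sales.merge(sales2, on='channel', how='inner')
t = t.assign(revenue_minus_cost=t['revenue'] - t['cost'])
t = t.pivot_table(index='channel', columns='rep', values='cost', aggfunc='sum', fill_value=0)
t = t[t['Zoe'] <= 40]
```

merge on 'channel' (how='inner') → 9 rows:
    rep  cost  channel  revenue
0   Pia    60    phone      201
1   Tom    10   retail      703
2   Zoe    84      web      726
3  Sara    81   retail      703
4   Tom    20      web      726
5   Pia    59  partner      438
6  Sara    36  partner      438
7  Sara    78    phone      201
8   Zoe    40    phone      201
add column revenue_minus_cost = t['revenue'] - t['cost']:
    rep  cost  channel  revenue  revenue_minus_cost
0   Pia    60    phone      201                 141
1   Tom    10   retail      703                 693
2   Zoe    84      web      726                 642
3  Sara    81   retail      703                 622
4   Tom    20      web      726                 706
5   Pia    59  partner      438                 379
6  Sara    36  partner      438                 402
7  Sara    78    phone      201                 123
8   Zoe    40    phone      201                 161
pivot: rows=channel, cols=rep, sum(cost):
rep      Pia  Sara  Tom  Zoe
channel                     
partner   59    36    0    0
phone     60    78    0   40
retail     0    81   10    0
web        0     0   20   84
filter rows where Zoe <= 40:
rep      Pia  Sara  Tom  Zoe
channel                     
partner   59    36    0    0
phone     60    78    0   40
retail     0    81   10    0
Finally, sum of column 'Tom' = 10.

10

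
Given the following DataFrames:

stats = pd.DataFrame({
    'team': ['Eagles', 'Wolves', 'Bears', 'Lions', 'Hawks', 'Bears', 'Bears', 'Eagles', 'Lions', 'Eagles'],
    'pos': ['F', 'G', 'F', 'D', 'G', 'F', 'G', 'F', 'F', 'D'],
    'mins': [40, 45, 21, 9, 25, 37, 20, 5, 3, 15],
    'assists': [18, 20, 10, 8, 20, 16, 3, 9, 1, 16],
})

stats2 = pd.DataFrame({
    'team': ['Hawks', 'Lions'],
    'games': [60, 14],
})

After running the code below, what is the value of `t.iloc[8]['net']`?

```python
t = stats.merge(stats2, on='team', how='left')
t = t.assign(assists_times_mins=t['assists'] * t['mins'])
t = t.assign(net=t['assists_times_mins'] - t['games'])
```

merge on 'team' (how='left') → 10 rows:
     team pos  mins  assists  games
0  Eagles   F    40       18    NaN
1  Wolves   G    45       20    NaN
2   Bears   F    21       10    NaN
3   Lions   D     9        8   14.0
4   Hawks   G    25       20   60.0
5   Bears   F    37       16    NaN
6   Bears   G    20        3    NaN
7  Eagles   F     5        9    NaN
8   Lions   F     3        1   14.0
9  Eagles   D    15       16    NaN
add column assists_times_mins = t['assists'] * t['mins']:
     team pos  mins  assists  games  assists_times_mins
0  Eagles   F    40       18    NaN                 720
1  Wolves   G    45       20    NaN                 900
2   Bears   F    21       10    NaN                 210
3   Lions   D     9        8   14.0                  72
4   Hawks   G    25       20   60.0                 500
5   Bears   F    37       16    NaN                 592
6   Bears   G    20        3    NaN                  60
7  Eagles   F     5        9    NaN                  45
8   Lions   F     3        1   14.0                   3
9  Eagles   D    15       16    NaN                 240
add column net = t['assists_times_mins'] - t['games']:
     team pos  mins  assists  games  assists_times_mins    net
0  Eagles   F    40       18    NaN                 720    NaN
1  Wolves   G    45       20    NaN                 900    NaN
2   Bears   F    21       10    NaN                 210    NaN
3   Lions   D     9        8   14.0                  72   58.0
4   Hawks   G    25       20   60.0                 500  440.0
5   Bears   F    37       16    NaN                 592    NaN
6   Bears   G    20        3    NaN                  60    NaN
7  Eagles   F     5        9    NaN                  45    NaN
8   Lions   F     3        1   14.0                   3  -11.0
9  Eagles   D    15       16    NaN                 240    NaN
value at position 8, column 'net' → -11.0

-11.0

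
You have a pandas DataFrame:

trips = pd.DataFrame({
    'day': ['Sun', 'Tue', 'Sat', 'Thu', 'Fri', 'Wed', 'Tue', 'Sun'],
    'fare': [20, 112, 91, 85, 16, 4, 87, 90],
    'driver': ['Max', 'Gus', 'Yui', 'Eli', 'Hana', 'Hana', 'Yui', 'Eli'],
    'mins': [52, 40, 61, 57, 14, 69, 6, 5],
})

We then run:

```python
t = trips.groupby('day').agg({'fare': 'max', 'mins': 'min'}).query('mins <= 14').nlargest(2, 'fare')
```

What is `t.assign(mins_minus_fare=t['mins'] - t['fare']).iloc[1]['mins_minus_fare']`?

-85

group by day: max(fare), min(mins):
     fare  mins
day            
Fri    16    14
Sat    91    61
Sun    90     5
Thu    85    57
Tue   112     6
Wed     4    69
filter rows where mins <= 14:
     fare  mins
day            
Fri    16    14
Sun    90     5
Tue   112     6
take 2 rows with largest fare:
     fare  mins
day            
Tue   112     6
Sun    90     5
add column mins_minus_fare = t['mins'] - t['fare']:
     fare  mins  mins_minus_fare
day                             
Tue   112     6             -106
Sun    90     5              -85
The value at position 1, column 'mins_minus_fare' is -85.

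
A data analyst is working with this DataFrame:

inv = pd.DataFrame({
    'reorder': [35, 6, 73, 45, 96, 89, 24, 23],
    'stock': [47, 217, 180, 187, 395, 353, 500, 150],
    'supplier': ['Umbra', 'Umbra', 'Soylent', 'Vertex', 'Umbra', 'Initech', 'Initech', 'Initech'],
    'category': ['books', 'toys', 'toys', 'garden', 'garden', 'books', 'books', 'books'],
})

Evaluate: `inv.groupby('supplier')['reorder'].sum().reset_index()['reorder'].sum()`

group by supplier, sum of reorder:
supplier
Initech    136
Soylent     73
Umbra      137
Vertex      45
Name: reorder, dtype: int64
reset_index():
  supplier  reorder
0  Initech      136
1  Soylent       73
2    Umbra      137
3   Vertex       45

391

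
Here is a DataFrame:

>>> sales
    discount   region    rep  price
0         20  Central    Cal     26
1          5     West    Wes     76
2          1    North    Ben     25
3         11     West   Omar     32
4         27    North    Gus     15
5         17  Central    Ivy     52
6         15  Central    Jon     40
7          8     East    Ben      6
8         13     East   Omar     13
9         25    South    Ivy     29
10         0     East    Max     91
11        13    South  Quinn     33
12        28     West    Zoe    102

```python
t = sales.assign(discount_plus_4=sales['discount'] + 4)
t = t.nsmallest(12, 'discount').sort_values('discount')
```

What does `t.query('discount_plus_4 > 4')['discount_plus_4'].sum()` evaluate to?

199

add column discount_plus_4 = sales['discount'] + 4:
    discount   region    rep  price  discount_plus_4
0         20  Central    Cal     26               24
1          5     West    Wes     76                9
2          1    North    Ben     25                5
3         11     West   Omar     32               15
4         27    North    Gus     15               31
5         17  Central    Ivy     52               21
6         15  Central    Jon     40               19
7          8     East    Ben      6               12
8         13     East   Omar     13               17
9         25    South    Ivy     29               29
10         0     East    Max     91                4
11        13    South  Quinn     33               17
12        28     West    Zoe    102               32
take 12 rows with smallest discount:
    discount   region    rep  price  discount_plus_4
10         0     East    Max     91                4
2          1    North    Ben     25                5
1          5     West    Wes     76                9
7          8     East    Ben      6               12
3         11     West   Omar     32               15
8         13     East   Omar     13               17
11        13    South  Quinn     33               17
6         15  Central    Jon     40               19
5         17  Central    Ivy     52               21
0         20  Central    Cal     26               24
9         25    South    Ivy     29               29
4         27    North    Gus     15               31
sort by discount:
    discount   region    rep  price  discount_plus_4
10         0     East    Max     91                4
2          1    North    Ben     25                5
1          5     West    Wes     76                9
7          8     East    Ben      6               12
3         11     West   Omar     32               15
8         13     East   Omar     13               17
11        13    South  Quinn     33               17
6         15  Central    Jon     40               19
5         17  Central    Ivy     52               21
0         20  Central    Cal     26               24
9         25    South    Ivy     29               29
4         27    North    Gus     15               31
filter rows where discount_plus_4 > 4:
    discount   region    rep  price  discount_plus_4
2          1    North    Ben     25                5
1          5     West    Wes     76                9
7          8     East    Ben      6               12
3         11     West   Omar     32               15
8         13     East   Omar     13               17
11        13    South  Quinn     33               17
6         15  Central    Jon     40               19
5         17  Central    Ivy     52               21
0         20  Central    Cal     26               24
9         25    South    Ivy     29               29
4         27    North    Gus     15               31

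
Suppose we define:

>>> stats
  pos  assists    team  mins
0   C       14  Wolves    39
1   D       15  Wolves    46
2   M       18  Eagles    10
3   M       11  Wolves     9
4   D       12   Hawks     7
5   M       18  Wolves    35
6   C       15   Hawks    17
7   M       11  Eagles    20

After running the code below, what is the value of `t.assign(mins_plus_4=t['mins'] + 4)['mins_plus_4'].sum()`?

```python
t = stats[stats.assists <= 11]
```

37

filter rows where assists <= 11:
  pos  assists    team  mins
3   M       11  Wolves     9
7   M       11  Eagles    20
add column mins_plus_4 = t['mins'] + 4:
  pos  assists    team  mins  mins_plus_4
3   M       11  Wolves     9           13
7   M       11  Eagles    20           24
Taking the sum of column 'mins_plus_4' gives 37.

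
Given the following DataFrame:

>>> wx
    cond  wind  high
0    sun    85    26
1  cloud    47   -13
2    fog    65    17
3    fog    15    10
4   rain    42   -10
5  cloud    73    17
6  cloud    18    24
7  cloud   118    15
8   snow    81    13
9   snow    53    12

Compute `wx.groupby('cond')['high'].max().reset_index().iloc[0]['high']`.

group by cond, max of high:
cond
cloud    24
fog      17
rain    -10
snow     13
sun      26
Name: high, dtype: int64
reset_index():
    cond  high
0  cloud    24
1    fog    17
2   rain   -10
3   snow    13
4    sun    26
Hence 24.

24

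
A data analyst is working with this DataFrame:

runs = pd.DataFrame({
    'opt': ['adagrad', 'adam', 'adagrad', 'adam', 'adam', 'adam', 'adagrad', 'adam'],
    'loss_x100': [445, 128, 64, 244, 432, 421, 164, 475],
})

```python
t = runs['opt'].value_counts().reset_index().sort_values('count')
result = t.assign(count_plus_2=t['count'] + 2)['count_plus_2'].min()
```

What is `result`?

5

value_counts of opt:
opt
adam       5
adagrad    3
Name: count, dtype: int64
reset_index():
       opt  count
0     adam      5
1  adagrad      3
sort by count:
       opt  count
1  adagrad      3
0     adam      5
add column count_plus_2 = t['count'] + 2:
       opt  count  count_plus_2
1  adagrad      3             5
0     adam      5             7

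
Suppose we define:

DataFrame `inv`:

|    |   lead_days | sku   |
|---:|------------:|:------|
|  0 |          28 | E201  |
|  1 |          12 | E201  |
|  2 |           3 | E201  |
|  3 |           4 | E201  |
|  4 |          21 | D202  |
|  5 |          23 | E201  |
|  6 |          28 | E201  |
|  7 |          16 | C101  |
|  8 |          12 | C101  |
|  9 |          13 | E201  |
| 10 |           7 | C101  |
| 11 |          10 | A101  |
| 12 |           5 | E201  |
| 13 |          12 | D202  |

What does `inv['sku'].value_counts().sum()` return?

value_counts of sku:
sku
E201    8
C101    3
D202    2
A101    1
Name: count, dtype: int64
So sum() = 14.

14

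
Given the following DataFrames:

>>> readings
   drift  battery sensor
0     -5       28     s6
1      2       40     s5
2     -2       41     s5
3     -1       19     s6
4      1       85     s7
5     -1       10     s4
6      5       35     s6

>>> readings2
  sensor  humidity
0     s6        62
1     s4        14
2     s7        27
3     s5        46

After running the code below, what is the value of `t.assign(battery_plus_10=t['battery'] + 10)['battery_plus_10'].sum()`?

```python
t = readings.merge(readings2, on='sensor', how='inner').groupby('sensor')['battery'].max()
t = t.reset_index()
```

merge on 'sensor' (how='inner') → 7 rows:
   drift  battery sensor  humidity
0     -5       28     s6        62
1      2       40     s5        46
2     -2       41     s5        46
3     -1       19     s6        62
4      1       85     s7        27
5     -1       10     s4        14
6      5       35     s6        62
group by sensor, max of battery:
sensor
s4    10
s5    41
s6    35
s7    85
Name: battery, dtype: int64
reset_index():
  sensor  battery
0     s4       10
1     s5       41
2     s6       35
3     s7       85
add column battery_plus_10 = t['battery'] + 10:
  sensor  battery  battery_plus_10
0     s4       10               20
1     s5       41               51
2     s6       35               45
3     s7       85               95

211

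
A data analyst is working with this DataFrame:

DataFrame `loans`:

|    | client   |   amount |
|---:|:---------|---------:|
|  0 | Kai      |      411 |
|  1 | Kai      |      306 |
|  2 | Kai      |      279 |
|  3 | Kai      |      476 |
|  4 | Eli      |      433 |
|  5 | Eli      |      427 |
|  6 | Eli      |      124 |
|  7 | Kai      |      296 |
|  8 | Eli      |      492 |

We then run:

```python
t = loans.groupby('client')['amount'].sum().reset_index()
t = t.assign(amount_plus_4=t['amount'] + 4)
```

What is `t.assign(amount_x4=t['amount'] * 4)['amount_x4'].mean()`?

group by client, sum of amount:
client
Eli    1476
Kai    1768
Name: amount, dtype: int64
reset_index():
  client  amount
0    Eli    1476
1    Kai    1768
add column amount_plus_4 = t['amount'] + 4:
  client  amount  amount_plus_4
0    Eli    1476           1480
1    Kai    1768           1772
add column amount_x4 = t['amount'] * 4:
  client  amount  amount_plus_4  amount_x4
0    Eli    1476           1480       5904
1    Kai    1768           1772       7072
The mean of column 'amount_x4' is 6488.0.

6488.0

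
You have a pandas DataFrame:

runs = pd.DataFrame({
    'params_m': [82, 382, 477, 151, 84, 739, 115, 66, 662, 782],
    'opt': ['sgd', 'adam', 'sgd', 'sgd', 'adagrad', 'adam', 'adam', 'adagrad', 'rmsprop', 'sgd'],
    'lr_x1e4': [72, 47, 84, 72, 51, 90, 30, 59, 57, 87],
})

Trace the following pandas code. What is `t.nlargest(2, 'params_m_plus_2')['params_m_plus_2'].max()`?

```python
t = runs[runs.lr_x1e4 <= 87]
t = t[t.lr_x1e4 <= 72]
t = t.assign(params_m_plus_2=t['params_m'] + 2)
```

664

filter rows where lr_x1e4 <= 87:
   params_m      opt  lr_x1e4
0        82      sgd       72
1       382     adam       47
2       477      sgd       84
3       151      sgd       72
4        84  adagrad       51
6       115     adam       30
7        66  adagrad       59
8       662  rmsprop       57
9       782      sgd       87
filter rows where lr_x1e4 <= 72:
   params_m      opt  lr_x1e4
0        82      sgd       72
1       382     adam       47
3       151      sgd       72
4        84  adagrad       51
6       115     adam       30
7        66  adagrad       59
8       662  rmsprop       57
add column params_m_plus_2 = t['params_m'] + 2:
   params_m      opt  lr_x1e4  params_m_plus_2
0        82      sgd       72               84
1       382     adam       47              384
3       151      sgd       72              153
4        84  adagrad       51               86
6       115     adam       30              117
7        66  adagrad       59               68
8       662  rmsprop       57              664
take 2 rows with largest params_m_plus_2:
   params_m      opt  lr_x1e4  params_m_plus_2
8       662  rmsprop       57              664
1       382     adam       47              384
Finally, max of column 'params_m_plus_2' = 664.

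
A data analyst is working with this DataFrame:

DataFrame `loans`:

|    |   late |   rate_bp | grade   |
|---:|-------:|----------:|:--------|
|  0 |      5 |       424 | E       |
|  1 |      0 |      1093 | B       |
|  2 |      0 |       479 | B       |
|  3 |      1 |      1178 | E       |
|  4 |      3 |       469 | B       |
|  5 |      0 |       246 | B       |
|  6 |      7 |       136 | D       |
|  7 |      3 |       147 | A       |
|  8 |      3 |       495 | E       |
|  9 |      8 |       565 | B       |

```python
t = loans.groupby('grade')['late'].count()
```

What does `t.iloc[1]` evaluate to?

5

group by grade, count of late:
grade
A    1
B    5
D    1
E    3
Name: late, dtype: int64
The value at position 1 is 5.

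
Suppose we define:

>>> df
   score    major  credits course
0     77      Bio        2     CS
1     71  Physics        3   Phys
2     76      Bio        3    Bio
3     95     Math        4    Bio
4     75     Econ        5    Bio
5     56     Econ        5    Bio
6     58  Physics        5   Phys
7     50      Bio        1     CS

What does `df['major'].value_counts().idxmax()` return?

Bio

value_counts of major:
major
Bio        3
Physics    2
Econ       2
Math       1
Name: count, dtype: int64
Taking the label with the largest value gives Bio.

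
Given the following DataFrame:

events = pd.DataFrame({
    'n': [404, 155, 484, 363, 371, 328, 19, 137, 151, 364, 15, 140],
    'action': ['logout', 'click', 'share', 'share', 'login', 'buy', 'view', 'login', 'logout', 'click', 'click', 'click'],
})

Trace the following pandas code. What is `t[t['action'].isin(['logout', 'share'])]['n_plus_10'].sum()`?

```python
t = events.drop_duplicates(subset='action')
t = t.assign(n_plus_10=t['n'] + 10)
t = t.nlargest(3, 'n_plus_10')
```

drop duplicate action (keep=first):
     n  action
0  404  logout
1  155   click
2  484   share
4  371   login
5  328     buy
6   19    view
add column n_plus_10 = t['n'] + 10:
     n  action  n_plus_10
0  404  logout        414
1  155   click        165
2  484   share        494
4  371   login        381
5  328     buy        338
6   19    view         29
take 3 rows with largest n_plus_10:
     n  action  n_plus_10
2  484   share        494
0  404  logout        414
4  371   login        381
filter rows where action in ['logout', 'share']:
     n  action  n_plus_10
2  484   share        494
0  404  logout        414
Reading off the sum of column 'n_plus_10', we get 908.

908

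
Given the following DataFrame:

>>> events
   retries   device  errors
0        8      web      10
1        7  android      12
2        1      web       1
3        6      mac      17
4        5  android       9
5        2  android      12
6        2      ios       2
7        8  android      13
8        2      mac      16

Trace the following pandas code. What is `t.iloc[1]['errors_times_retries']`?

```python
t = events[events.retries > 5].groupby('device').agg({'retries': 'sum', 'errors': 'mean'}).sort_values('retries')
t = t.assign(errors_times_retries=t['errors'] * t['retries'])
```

80.0

filter rows where retries > 5:
   retries   device  errors
0        8      web      10
1        7  android      12
3        6      mac      17
7        8  android      13
group by device: sum(retries), mean(errors):
         retries  errors
device                  
android       15    12.5
mac            6    17.0
web            8    10.0
sort by retries:
         retries  errors
device                  
mac            6    17.0
web            8    10.0
android       15    12.5
add column errors_times_retries = t['errors'] * t['retries']:
         retries  errors  errors_times_retries
device                                        
mac            6    17.0                 102.0
web            8    10.0                  80.0
android       15    12.5                 187.5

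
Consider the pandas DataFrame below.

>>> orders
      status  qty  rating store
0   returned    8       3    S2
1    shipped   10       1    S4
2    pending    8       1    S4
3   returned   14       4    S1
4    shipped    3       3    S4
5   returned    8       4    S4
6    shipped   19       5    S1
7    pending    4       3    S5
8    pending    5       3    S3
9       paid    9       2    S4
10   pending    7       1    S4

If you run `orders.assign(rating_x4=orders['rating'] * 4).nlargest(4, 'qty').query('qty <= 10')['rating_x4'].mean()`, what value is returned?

add column rating_x4 = orders['rating'] * 4:
      status  qty  rating store  rating_x4
0   returned    8       3    S2         12
1    shipped   10       1    S4          4
2    pending    8       1    S4          4
3   returned   14       4    S1         16
4    shipped    3       3    S4         12
5   returned    8       4    S4         16
6    shipped   19       5    S1         20
7    pending    4       3    S5         12
8    pending    5       3    S3         12
9       paid    9       2    S4          8
10   pending    7       1    S4          4
take 4 rows with largest qty:
     status  qty  rating store  rating_x4
6   shipped   19       5    S1         20
3  returned   14       4    S1         16
1   shipped   10       1    S4          4
9      paid    9       2    S4          8
filter rows where qty <= 10:
    status  qty  rating store  rating_x4
1  shipped   10       1    S4          4
9     paid    9       2    S4          8
Hence 6.0.

6.0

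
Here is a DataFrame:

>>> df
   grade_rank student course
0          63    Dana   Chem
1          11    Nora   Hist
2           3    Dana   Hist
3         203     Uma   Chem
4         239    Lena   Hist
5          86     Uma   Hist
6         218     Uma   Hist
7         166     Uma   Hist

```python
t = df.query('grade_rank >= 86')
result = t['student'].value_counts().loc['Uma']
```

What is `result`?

4

filter rows where grade_rank >= 86:
   grade_rank student course
3         203     Uma   Chem
4         239    Lena   Hist
5          86     Uma   Hist
6         218     Uma   Hist
7         166     Uma   Hist
value_counts of student:
student
Uma     4
Lena    1
Name: count, dtype: int64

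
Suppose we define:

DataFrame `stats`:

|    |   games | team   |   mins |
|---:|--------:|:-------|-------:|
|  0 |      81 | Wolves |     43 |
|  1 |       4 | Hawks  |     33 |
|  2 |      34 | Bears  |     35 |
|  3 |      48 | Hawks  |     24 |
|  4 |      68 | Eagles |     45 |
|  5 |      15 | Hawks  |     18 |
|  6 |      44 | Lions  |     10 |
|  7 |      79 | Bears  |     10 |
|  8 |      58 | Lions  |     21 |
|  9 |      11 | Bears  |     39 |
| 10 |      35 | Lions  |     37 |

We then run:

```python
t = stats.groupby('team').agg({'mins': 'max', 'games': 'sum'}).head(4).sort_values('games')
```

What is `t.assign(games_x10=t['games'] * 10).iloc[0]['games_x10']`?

group by team: max(mins), sum(games):
        mins  games
team               
Bears     39    124
Eagles    45     68
Hawks     33     67
Lions     37    137
Wolves    43     81
take first 4 rows:
        mins  games
team               
Bears     39    124
Eagles    45     68
Hawks     33     67
Lions     37    137
sort by games:
        mins  games
team               
Hawks     33     67
Eagles    45     68
Bears     39    124
Lions     37    137
add column games_x10 = t['games'] * 10:
        mins  games  games_x10
team                          
Hawks     33     67        670
Eagles    45     68        680
Bears     39    124       1240
Lions     37    137       1370
So iloc[0]['games_x10'] = 670.

670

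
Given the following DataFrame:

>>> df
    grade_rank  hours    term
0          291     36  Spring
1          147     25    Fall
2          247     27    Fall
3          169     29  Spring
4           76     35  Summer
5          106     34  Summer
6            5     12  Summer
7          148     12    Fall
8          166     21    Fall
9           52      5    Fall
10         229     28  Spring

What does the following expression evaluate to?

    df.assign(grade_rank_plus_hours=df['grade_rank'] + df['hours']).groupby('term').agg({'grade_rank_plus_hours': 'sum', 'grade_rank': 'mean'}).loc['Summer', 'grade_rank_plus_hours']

add column grade_rank_plus_hours = df['grade_rank'] + df['hours']:
    grade_rank  hours    term  grade_rank_plus_hours
0          291     36  Spring                    327
1          147     25    Fall                    172
2          247     27    Fall                    274
3          169     29  Spring                    198
4           76     35  Summer                    111
5          106     34  Summer                    140
6            5     12  Summer                     17
7          148     12    Fall                    160
8          166     21    Fall                    187
9           52      5    Fall                     57
10         229     28  Spring                    257
group by term: sum(grade_rank_plus_hours), mean(grade_rank):
        grade_rank_plus_hours  grade_rank
term                                     
Fall                      850  152.000000
Spring                    782  229.666667
Summer                    268   62.333333

268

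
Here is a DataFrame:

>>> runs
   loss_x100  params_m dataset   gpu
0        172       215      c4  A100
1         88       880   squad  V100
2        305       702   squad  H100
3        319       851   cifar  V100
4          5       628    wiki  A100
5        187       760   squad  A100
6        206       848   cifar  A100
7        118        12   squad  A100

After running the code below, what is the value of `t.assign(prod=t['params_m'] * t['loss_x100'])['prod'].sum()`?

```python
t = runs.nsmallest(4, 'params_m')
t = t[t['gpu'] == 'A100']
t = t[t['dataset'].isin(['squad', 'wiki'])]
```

4556

take 4 rows with smallest params_m:
   loss_x100  params_m dataset   gpu
7        118        12   squad  A100
0        172       215      c4  A100
4          5       628    wiki  A100
2        305       702   squad  H100
filter rows where gpu == 'A100':
   loss_x100  params_m dataset   gpu
7        118        12   squad  A100
0        172       215      c4  A100
4          5       628    wiki  A100
filter rows where dataset in ['squad', 'wiki']:
   loss_x100  params_m dataset   gpu
7        118        12   squad  A100
4          5       628    wiki  A100
add column prod = t['params_m'] * t['loss_x100']:
   loss_x100  params_m dataset   gpu  prod
7        118        12   squad  A100  1416
4          5       628    wiki  A100  3140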